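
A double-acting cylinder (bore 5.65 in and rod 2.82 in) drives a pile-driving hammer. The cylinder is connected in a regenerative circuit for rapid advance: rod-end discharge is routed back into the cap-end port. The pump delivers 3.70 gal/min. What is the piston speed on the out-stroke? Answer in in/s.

In regeneration the rod-end outflow joins the pump flow into the cap end, so the net volume the pump must supply per unit advance equals the rod cross-section area.
Rod cross-section A_rod = π/4 × (2.82 in)² = 6.246 in^2
v = Q_pump / A_rod

v ≈ 2.28 in/s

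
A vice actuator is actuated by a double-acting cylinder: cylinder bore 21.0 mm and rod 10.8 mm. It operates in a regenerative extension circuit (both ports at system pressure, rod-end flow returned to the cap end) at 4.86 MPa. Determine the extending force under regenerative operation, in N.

F ≈ 445 N

With equal pressure on both faces, forces on the annular region cancel; the net push is pressure × rod cross-section.
Rod cross-section A_rod = π/4 × (10.8 mm)² = 91.61 mm^2
F = P × A_rod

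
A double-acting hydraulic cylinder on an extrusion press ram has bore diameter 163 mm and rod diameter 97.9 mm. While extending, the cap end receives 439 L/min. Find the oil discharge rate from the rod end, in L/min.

Q_out ≈ 281 L/min

Cap-side area A_cap = π/4 × (163 mm)² = 20870 mm^2
Rod-side annular area A_ann = π/4 × (163² − 97.9²) = 13340 mm^2
Piston speed v = Q_in/A_cap; rod-end outflow Q_out = v × A_ann = Q_in × A_ann/A_cap.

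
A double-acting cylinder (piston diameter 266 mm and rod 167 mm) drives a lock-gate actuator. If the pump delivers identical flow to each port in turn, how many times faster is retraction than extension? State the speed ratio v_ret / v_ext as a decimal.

Cap-side area A_cap = π/4 × (266 mm)² = 55570 mm^2
Rod-side annular area A_ann = π/4 × (266² − 167²) = 33670 mm^2
For equal Q, v ∝ 1/A, so v_ret/v_ext = A_cap/A_ann.

v_ret/v_ext ≈ 1.65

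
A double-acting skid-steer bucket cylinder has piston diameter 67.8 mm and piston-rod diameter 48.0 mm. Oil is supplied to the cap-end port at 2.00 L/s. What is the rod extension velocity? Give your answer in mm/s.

Cap-side area A_cap = π/4 × (67.8 mm)² = 3610 mm^2
v = Q / A

v ≈ 554 mm/s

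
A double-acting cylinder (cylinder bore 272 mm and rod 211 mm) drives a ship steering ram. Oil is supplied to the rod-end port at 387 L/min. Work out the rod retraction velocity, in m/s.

Rod-side annular area A_ann = π/4 × (272² − 211²) = 23140 mm^2
Flow into the rod-end port fills the annular volume.
v = Q / A

v ≈ 0.279 m/s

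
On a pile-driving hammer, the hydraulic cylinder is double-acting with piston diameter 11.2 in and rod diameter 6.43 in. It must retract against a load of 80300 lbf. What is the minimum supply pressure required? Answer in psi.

P ≈ 1220 psi

Rod-side annular area A_ann = π/4 × (11.2² − 6.43²) = 66.05 in^2
Retraction: pressure acts on the annular area.
P = F / A = 80300 lbf / A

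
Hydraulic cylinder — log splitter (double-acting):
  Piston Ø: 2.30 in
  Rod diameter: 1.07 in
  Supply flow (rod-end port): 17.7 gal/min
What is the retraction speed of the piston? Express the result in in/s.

v ≈ 20.9 in/s

Rod-side annular area A_ann = π/4 × (2.30² − 1.07²) = 3.256 in^2
Flow into the rod-end port fills the annular volume.
v = Q / A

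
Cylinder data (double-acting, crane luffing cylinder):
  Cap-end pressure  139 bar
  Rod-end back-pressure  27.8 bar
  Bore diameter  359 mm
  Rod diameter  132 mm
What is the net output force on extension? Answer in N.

F ≈ 1.16e6 N

Cap-side area A_cap = π/4 × (359 mm)² = 1.012e5 mm^2
Rod-side annular area A_ann = π/4 × (359² − 132²) = 87540 mm^2
Net thrust = P_cap·A_cap − P_rod·A_ann = 1.407e6 N − 2.434e5 N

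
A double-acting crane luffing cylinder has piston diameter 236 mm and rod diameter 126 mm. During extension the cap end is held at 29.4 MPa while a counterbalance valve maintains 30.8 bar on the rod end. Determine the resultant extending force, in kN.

F ≈ 1190 kN

Cap-side area A_cap = π/4 × (236 mm)² = 43740 mm^2
Rod-side annular area A_ann = π/4 × (236² − 126²) = 31270 mm^2
Net thrust = P_cap·A_cap − P_rod·A_ann = 1286 kN − 96.33 kN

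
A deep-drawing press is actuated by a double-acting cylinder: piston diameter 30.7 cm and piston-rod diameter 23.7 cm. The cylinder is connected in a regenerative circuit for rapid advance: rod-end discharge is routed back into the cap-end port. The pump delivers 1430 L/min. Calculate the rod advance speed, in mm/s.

In regeneration the rod-end outflow joins the pump flow into the cap end, so the net volume the pump must supply per unit advance equals the rod cross-section area.
Rod cross-section A_rod = π/4 × (23.7 cm)² = 441.2 cm^2
v = Q_pump / A_rod

v ≈ 540 mm/s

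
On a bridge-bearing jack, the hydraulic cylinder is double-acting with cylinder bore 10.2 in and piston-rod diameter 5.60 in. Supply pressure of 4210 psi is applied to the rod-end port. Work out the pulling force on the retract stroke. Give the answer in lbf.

Rod-side annular area A_ann = π/4 × (10.2² − 5.60²) = 57.08 in^2
On retraction the pressure acts on the annular area (bore minus rod).
F = P × A_ann

F ≈ 2.40e5 lbf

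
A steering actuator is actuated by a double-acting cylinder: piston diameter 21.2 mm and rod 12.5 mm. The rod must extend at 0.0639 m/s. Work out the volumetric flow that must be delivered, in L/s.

Q ≈ 0.0226 L/s

Cap-side area A_cap = π/4 × (21.2 mm)² = 353.0 mm^2
Q = A × v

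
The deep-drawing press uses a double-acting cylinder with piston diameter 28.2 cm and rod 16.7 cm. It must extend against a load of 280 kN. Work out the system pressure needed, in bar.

Cap-side area A_cap = π/4 × (28.2 cm)² = 624.6 cm^2
P = F / A = 280 kN / A

P ≈ 44.8 bar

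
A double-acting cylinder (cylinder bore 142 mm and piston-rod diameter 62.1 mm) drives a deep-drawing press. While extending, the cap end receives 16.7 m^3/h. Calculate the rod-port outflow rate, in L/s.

Q_out ≈ 3.75 L/s

Cap-side area A_cap = π/4 × (142 mm)² = 15840 mm^2
Rod-side annular area A_ann = π/4 × (142² − 62.1²) = 12810 mm^2
Piston speed v = Q_in/A_cap; rod-end outflow Q_out = v × A_ann = Q_in × A_ann/A_cap.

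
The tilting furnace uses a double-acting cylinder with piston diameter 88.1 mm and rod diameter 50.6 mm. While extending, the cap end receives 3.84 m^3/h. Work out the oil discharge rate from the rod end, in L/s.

Cap-side area A_cap = π/4 × (88.1 mm)² = 6096 mm^2
Rod-side annular area A_ann = π/4 × (88.1² − 50.6²) = 4085 mm^2
Piston speed v = Q_in/A_cap; rod-end outflow Q_out = v × A_ann = Q_in × A_ann/A_cap.

Q_out ≈ 0.715 L/s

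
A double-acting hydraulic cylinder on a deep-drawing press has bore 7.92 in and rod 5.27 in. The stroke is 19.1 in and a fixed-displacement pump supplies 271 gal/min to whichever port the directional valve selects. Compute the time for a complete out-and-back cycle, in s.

Cap-side area A_cap = π/4 × (7.92 in)² = 49.27 in^2
Rod-side annular area A_ann = π/4 × (7.92² − 5.27²) = 27.45 in^2
t_ext = A_cap·L/Q = 0.9019 s
t_ret = A_ann·L/Q = 0.5026 s
t_cycle = t_ext + t_ret

t ≈ 1.40 s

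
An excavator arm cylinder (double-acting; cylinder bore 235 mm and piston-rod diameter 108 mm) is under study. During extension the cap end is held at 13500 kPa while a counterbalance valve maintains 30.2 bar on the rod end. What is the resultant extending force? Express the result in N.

F ≈ 4.82e5 N

Cap-side area A_cap = π/4 × (235 mm)² = 43370 mm^2
Rod-side annular area A_ann = π/4 × (235² − 108²) = 34210 mm^2
Net thrust = P_cap·A_cap − P_rod·A_ann = 5.855e5 N − 1.033e5 N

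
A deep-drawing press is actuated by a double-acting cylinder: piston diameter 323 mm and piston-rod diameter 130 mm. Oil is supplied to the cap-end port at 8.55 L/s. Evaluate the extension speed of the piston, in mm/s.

v ≈ 104 mm/s

Cap-side area A_cap = π/4 × (323 mm)² = 81940 mm^2
v = Q / A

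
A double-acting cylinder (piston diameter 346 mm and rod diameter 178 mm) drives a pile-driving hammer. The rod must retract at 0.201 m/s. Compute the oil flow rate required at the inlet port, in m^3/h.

Rod-side annular area A_ann = π/4 × (346² − 178²) = 69140 mm^2
Q = A × v

Q ≈ 50.0 m^3/h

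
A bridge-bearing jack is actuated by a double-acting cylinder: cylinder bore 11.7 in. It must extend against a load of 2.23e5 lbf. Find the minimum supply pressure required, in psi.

Cap-side area A_cap = π/4 × (11.7 in)² = 107.5 in^2
P = F / A = 2.23e5 lbf / A

P ≈ 2070 psi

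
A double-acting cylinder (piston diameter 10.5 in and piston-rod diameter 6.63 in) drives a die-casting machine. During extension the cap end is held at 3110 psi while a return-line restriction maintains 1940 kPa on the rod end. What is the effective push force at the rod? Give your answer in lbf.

Cap-side area A_cap = π/4 × (10.5 in)² = 86.59 in^2
Rod-side annular area A_ann = π/4 × (10.5² − 6.63²) = 52.07 in^2
Net thrust = P_cap·A_cap − P_rod·A_ann = 2.693e5 lbf − 14650 lbf

F ≈ 2.55e5 lbf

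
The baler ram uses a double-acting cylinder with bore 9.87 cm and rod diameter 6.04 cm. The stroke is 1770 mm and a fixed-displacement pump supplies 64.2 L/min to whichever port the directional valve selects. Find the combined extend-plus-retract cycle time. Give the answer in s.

t ≈ 20.6 s

Cap-side area A_cap = π/4 × (9.87 cm)² = 76.51 cm^2
Rod-side annular area A_ann = π/4 × (9.87² − 6.04²) = 47.86 cm^2
t_ext = A_cap·L/Q = 12.66 s
t_ret = A_ann·L/Q = 7.917 s
t_cycle = t_ext + t_ret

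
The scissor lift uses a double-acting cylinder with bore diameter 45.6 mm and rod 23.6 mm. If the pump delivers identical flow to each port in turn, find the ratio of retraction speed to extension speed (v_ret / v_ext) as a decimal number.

Cap-side area A_cap = π/4 × (45.6 mm)² = 1633 mm^2
Rod-side annular area A_ann = π/4 × (45.6² − 23.6²) = 1196 mm^2
For equal Q, v ∝ 1/A, so v_ret/v_ext = A_cap/A_ann.

v_ret/v_ext ≈ 1.37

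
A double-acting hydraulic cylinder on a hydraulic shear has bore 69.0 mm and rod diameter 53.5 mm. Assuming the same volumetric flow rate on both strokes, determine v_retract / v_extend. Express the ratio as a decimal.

Cap-side area A_cap = π/4 × (69.0 mm)² = 3739 mm^2
Rod-side annular area A_ann = π/4 × (69.0² − 53.5²) = 1491 mm^2
For equal Q, v ∝ 1/A, so v_ret/v_ext = A_cap/A_ann.

v_ret/v_ext ≈ 2.51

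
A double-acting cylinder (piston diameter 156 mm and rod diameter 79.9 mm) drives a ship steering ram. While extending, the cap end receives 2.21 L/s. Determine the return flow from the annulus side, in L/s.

Cap-side area A_cap = π/4 × (156 mm)² = 19110 mm^2
Rod-side annular area A_ann = π/4 × (156² − 79.9²) = 14100 mm^2
Piston speed v = Q_in/A_cap; rod-end outflow Q_out = v × A_ann = Q_in × A_ann/A_cap.

Q_out ≈ 1.63 L/s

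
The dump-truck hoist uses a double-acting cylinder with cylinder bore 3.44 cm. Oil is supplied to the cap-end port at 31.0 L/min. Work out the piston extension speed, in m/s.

Cap-side area A_cap = π/4 × (3.44 cm)² = 9.294 cm^2
v = Q / A

v ≈ 0.556 m/s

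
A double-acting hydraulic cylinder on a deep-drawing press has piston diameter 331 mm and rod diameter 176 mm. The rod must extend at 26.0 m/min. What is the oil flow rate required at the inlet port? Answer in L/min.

Cap-side area A_cap = π/4 × (331 mm)² = 86050 mm^2
Q = A × v

Q ≈ 2240 L/min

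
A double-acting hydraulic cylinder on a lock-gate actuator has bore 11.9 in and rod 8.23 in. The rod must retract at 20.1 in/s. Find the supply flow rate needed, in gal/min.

Rod-side annular area A_ann = π/4 × (11.9² − 8.23²) = 58.02 in^2
Q = A × v

Q ≈ 303 gal/min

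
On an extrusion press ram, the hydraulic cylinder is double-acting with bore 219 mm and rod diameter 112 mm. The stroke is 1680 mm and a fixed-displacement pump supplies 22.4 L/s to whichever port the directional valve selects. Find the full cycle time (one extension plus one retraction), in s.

t ≈ 4.91 s

Cap-side area A_cap = π/4 × (219 mm)² = 37670 mm^2
Rod-side annular area A_ann = π/4 × (219² − 112²) = 27820 mm^2
t_ext = A_cap·L/Q = 2.825 s
t_ret = A_ann·L/Q = 2.086 s
t_cycle = t_ext + t_ret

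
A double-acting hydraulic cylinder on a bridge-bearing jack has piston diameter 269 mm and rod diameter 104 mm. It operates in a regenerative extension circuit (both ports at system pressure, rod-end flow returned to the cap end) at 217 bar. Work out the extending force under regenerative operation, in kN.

F ≈ 184 kN

With equal pressure on both faces, forces on the annular region cancel; the net push is pressure × rod cross-section.
Rod cross-section A_rod = π/4 × (104 mm)² = 8495 mm^2
F = P × A_rod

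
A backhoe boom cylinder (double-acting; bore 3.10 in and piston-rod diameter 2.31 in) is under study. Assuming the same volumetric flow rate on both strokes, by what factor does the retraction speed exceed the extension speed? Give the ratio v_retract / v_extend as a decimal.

v_ret/v_ext ≈ 2.25

Cap-side area A_cap = π/4 × (3.10 in)² = 7.548 in^2
Rod-side annular area A_ann = π/4 × (3.10² − 2.31²) = 3.357 in^2
For equal Q, v ∝ 1/A, so v_ret/v_ext = A_cap/A_ann.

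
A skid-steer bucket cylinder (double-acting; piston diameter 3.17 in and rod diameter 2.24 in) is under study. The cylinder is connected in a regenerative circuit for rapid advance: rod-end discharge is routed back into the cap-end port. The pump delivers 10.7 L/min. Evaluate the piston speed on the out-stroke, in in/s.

In regeneration the rod-end outflow joins the pump flow into the cap end, so the net volume the pump must supply per unit advance equals the rod cross-section area.
Rod cross-section A_rod = π/4 × (2.24 in)² = 3.941 in^2
v = Q_pump / A_rod

v ≈ 2.76 in/s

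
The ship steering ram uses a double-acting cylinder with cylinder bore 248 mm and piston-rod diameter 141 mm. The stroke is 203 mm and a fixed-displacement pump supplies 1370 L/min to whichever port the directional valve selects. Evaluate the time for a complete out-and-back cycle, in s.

t ≈ 0.720 s

Cap-side area A_cap = π/4 × (248 mm)² = 48310 mm^2
Rod-side annular area A_ann = π/4 × (248² − 141²) = 32690 mm^2
t_ext = A_cap·L/Q = 0.4295 s
t_ret = A_ann·L/Q = 0.2906 s
t_cycle = t_ext + t_ret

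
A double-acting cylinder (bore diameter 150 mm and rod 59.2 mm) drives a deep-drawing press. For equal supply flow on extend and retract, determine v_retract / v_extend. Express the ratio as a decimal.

v_ret/v_ext ≈ 1.18

Cap-side area A_cap = π/4 × (150 mm)² = 17670 mm^2
Rod-side annular area A_ann = π/4 × (150² − 59.2²) = 14920 mm^2
For equal Q, v ∝ 1/A, so v_ret/v_ext = A_cap/A_ann.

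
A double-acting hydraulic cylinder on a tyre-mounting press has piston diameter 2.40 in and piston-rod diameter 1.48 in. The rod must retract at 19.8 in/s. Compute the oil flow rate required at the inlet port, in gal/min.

Q ≈ 14.4 gal/min

Rod-side annular area A_ann = π/4 × (2.40² − 1.48²) = 2.804 in^2
Q = A × v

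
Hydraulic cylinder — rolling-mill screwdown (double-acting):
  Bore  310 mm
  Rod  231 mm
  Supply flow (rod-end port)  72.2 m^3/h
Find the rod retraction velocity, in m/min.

Rod-side annular area A_ann = π/4 × (310² − 231²) = 33570 mm^2
Flow into the rod-end port fills the annular volume.
v = Q / A

v ≈ 35.8 m/min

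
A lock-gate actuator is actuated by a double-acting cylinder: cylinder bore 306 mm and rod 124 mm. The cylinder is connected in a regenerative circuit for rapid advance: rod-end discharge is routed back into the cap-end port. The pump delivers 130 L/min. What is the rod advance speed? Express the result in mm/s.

v ≈ 179 mm/s

In regeneration the rod-end outflow joins the pump flow into the cap end, so the net volume the pump must supply per unit advance equals the rod cross-section area.
Rod cross-section A_rod = π/4 × (124 mm)² = 12080 mm^2
v = Q_pump / A_rod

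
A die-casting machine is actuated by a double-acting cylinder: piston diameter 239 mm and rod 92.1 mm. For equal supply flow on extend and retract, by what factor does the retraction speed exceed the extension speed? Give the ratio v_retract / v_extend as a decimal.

Cap-side area A_cap = π/4 × (239 mm)² = 44860 mm^2
Rod-side annular area A_ann = π/4 × (239² − 92.1²) = 38200 mm^2
For equal Q, v ∝ 1/A, so v_ret/v_ext = A_cap/A_ann.

v_ret/v_ext ≈ 1.17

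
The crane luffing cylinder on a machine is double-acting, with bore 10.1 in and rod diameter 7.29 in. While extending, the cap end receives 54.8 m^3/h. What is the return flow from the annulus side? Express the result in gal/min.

Cap-side area A_cap = π/4 × (10.1 in)² = 80.12 in^2
Rod-side annular area A_ann = π/4 × (10.1² − 7.29²) = 38.38 in^2
Piston speed v = Q_in/A_cap; rod-end outflow Q_out = v × A_ann = Q_in × A_ann/A_cap.

Q_out ≈ 116 gal/min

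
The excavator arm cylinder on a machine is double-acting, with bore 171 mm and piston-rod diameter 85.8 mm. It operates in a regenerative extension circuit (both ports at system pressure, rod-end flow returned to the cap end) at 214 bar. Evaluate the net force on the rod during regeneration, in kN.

F ≈ 124 kN

With equal pressure on both faces, forces on the annular region cancel; the net push is pressure × rod cross-section.
Rod cross-section A_rod = π/4 × (85.8 mm)² = 5782 mm^2
F = P × A_rod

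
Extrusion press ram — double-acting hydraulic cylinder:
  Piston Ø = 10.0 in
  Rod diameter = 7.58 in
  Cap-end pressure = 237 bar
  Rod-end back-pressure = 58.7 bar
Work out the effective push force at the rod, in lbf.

Cap-side area A_cap = π/4 × (10.0 in)² = 78.54 in^2
Rod-side annular area A_ann = π/4 × (10.0² − 7.58²) = 33.41 in^2
Net thrust = P_cap·A_cap − P_rod·A_ann = 2.700e5 lbf − 28450 lbf

F ≈ 2.42e5 lbf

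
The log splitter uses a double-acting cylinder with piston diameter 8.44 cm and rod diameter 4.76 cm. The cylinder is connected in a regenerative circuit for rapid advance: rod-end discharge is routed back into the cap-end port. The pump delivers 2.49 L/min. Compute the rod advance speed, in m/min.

v ≈ 1.40 m/min

In regeneration the rod-end outflow joins the pump flow into the cap end, so the net volume the pump must supply per unit advance equals the rod cross-section area.
Rod cross-section A_rod = π/4 × (4.76 cm)² = 17.80 cm^2
v = Q_pump / A_rod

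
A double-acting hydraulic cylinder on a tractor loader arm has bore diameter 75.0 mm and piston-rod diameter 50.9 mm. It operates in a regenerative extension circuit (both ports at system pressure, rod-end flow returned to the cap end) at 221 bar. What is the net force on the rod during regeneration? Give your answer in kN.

With equal pressure on both faces, forces on the annular region cancel; the net push is pressure × rod cross-section.
Rod cross-section A_rod = π/4 × (50.9 mm)² = 2035 mm^2
F = P × A_rod

F ≈ 45.0 kN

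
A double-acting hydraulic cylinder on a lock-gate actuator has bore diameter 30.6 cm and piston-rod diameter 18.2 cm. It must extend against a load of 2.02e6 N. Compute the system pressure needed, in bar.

Cap-side area A_cap = π/4 × (30.6 cm)² = 735.4 cm^2
P = F / A = 2.02e6 N / A

P ≈ 275 bar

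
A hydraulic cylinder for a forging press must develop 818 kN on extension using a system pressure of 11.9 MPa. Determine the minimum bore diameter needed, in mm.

Extension force acts on the full piston face: F = P × (π/4)D².
D = √(4F / (πP)) = √(4 × 818 kN / (π × 11.9 MPa))

D ≈ 296 mm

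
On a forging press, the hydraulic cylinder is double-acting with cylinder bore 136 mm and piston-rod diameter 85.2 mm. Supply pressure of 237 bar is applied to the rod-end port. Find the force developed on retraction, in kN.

Rod-side annular area A_ann = π/4 × (136² − 85.2²) = 8825 mm^2
On retraction the pressure acts on the annular area (bore minus rod).
F = P × A_ann

F ≈ 209 kN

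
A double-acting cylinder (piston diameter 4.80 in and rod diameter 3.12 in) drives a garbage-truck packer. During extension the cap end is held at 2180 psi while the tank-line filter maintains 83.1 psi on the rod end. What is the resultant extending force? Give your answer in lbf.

Cap-side area A_cap = π/4 × (4.80 in)² = 18.10 in^2
Rod-side annular area A_ann = π/4 × (4.80² − 3.12²) = 10.45 in^2
Net thrust = P_cap·A_cap − P_rod·A_ann = 39450 lbf − 868.4 lbf

F ≈ 38600 lbf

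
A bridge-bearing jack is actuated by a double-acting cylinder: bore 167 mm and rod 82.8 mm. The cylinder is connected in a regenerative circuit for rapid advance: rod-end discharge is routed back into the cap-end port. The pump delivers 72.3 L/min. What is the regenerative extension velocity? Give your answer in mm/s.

v ≈ 224 mm/s

In regeneration the rod-end outflow joins the pump flow into the cap end, so the net volume the pump must supply per unit advance equals the rod cross-section area.
Rod cross-section A_rod = π/4 × (82.8 mm)² = 5385 mm^2
v = Q_pump / A_rod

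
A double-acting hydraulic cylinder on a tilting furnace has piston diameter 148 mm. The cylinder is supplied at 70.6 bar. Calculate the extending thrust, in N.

F ≈ 1.21e5 N

Cap-side area A_cap = π/4 × (148 mm)² = 17200 mm^2
F = P × A_cap = 70.6 bar × A_cap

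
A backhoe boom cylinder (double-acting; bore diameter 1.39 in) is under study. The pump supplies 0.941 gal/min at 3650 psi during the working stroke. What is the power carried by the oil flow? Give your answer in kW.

Hydraulic power = P × Q

W ≈ 1.49 kW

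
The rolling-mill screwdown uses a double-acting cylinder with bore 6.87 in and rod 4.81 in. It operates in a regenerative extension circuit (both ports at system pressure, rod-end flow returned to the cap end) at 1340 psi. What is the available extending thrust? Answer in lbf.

F ≈ 24300 lbf

With equal pressure on both faces, forces on the annular region cancel; the net push is pressure × rod cross-section.
Rod cross-section A_rod = π/4 × (4.81 in)² = 18.17 in^2
F = P × A_rod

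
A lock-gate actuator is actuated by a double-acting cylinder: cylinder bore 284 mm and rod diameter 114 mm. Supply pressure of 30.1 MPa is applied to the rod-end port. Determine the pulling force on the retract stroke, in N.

F ≈ 1.60e6 N

Rod-side annular area A_ann = π/4 × (284² − 114²) = 53140 mm^2
On retraction the pressure acts on the annular area (bore minus rod).
F = P × A_ann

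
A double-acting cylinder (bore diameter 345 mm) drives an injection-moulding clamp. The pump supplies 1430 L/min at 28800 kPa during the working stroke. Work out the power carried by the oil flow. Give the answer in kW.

Hydraulic power = P × Q

W ≈ 686 kW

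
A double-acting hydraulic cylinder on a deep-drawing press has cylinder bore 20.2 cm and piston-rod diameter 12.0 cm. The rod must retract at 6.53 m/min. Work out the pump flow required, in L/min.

Rod-side annular area A_ann = π/4 × (20.2² − 12.0²) = 207.4 cm^2
Q = A × v

Q ≈ 135 L/min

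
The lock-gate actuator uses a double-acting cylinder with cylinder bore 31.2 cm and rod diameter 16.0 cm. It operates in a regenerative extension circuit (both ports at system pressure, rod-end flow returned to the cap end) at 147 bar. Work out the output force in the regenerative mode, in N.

F ≈ 2.96e5 N

With equal pressure on both faces, forces on the annular region cancel; the net push is pressure × rod cross-section.
Rod cross-section A_rod = π/4 × (16.0 cm)² = 201.1 cm^2
F = P × A_rod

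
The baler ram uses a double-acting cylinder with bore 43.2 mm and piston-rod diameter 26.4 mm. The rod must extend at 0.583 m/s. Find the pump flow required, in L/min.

Q ≈ 51.3 L/min

Cap-side area A_cap = π/4 × (43.2 mm)² = 1466 mm^2
Q = A × v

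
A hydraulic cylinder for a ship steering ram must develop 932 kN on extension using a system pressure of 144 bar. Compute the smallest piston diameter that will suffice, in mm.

D ≈ 287 mm

Extension force acts on the full piston face: F = P × (π/4)D².
D = √(4F / (πP)) = √(4 × 932 kN / (π × 144 bar))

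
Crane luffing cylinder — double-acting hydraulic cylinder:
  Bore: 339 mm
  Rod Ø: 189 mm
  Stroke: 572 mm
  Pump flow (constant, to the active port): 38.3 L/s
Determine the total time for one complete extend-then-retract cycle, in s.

Cap-side area A_cap = π/4 × (339 mm)² = 90260 mm^2
Rod-side annular area A_ann = π/4 × (339² − 189²) = 62200 mm^2
t_ext = A_cap·L/Q = 1.348 s
t_ret = A_ann·L/Q = 0.9290 s
t_cycle = t_ext + t_ret

t ≈ 2.28 s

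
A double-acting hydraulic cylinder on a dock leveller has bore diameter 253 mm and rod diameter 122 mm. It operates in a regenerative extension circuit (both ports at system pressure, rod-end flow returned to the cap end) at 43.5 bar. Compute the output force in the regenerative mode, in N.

F ≈ 50900 N

With equal pressure on both faces, forces on the annular region cancel; the net push is pressure × rod cross-section.
Rod cross-section A_rod = π/4 × (122 mm)² = 11690 mm^2
F = P × A_rod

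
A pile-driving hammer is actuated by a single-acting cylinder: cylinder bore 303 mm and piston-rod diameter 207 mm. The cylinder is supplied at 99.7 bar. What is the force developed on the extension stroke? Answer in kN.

Cap-side area A_cap = π/4 × (303 mm)² = 72110 mm^2
F = P × A_cap = 99.7 bar × A_cap

F ≈ 719 kN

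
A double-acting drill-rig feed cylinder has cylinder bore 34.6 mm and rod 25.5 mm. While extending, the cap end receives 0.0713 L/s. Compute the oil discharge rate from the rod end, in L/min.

Cap-side area A_cap = π/4 × (34.6 mm)² = 940.2 mm^2
Rod-side annular area A_ann = π/4 × (34.6² − 25.5²) = 429.5 mm^2
Piston speed v = Q_in/A_cap; rod-end outflow Q_out = v × A_ann = Q_in × A_ann/A_cap.

Q_out ≈ 1.95 L/min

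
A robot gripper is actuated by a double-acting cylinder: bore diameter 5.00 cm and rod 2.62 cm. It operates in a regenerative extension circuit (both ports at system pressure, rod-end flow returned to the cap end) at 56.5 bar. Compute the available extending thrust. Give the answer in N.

With equal pressure on both faces, forces on the annular region cancel; the net push is pressure × rod cross-section.
Rod cross-section A_rod = π/4 × (2.62 cm)² = 5.391 cm^2
F = P × A_rod

F ≈ 3050 N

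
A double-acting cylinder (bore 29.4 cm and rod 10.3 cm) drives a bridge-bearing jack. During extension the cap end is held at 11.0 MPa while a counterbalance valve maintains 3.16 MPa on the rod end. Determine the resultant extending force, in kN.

Cap-side area A_cap = π/4 × (29.4 cm)² = 678.9 cm^2
Rod-side annular area A_ann = π/4 × (29.4² − 10.3²) = 595.5 cm^2
Net thrust = P_cap·A_cap − P_rod·A_ann = 746.8 kN − 188.2 kN

F ≈ 559 kN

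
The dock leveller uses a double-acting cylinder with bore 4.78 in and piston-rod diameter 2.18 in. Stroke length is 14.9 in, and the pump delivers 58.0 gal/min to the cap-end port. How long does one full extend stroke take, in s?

Cap-side area A_cap = π/4 × (4.78 in)² = 17.95 in^2
Swept volume V = A × L; t = V / Q = A·L / Q

t ≈ 1.20 s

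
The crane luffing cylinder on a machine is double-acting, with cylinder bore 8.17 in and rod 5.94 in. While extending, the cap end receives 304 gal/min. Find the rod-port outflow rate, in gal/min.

Cap-side area A_cap = π/4 × (8.17 in)² = 52.42 in^2
Rod-side annular area A_ann = π/4 × (8.17² − 5.94²) = 24.71 in^2
Piston speed v = Q_in/A_cap; rod-end outflow Q_out = v × A_ann = Q_in × A_ann/A_cap.

Q_out ≈ 143 gal/min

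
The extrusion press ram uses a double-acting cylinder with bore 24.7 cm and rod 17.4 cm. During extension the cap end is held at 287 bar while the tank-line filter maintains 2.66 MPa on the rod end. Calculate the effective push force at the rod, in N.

F ≈ 1.31e6 N

Cap-side area A_cap = π/4 × (24.7 cm)² = 479.2 cm^2
Rod-side annular area A_ann = π/4 × (24.7² − 17.4²) = 241.4 cm^2
Net thrust = P_cap·A_cap − P_rod·A_ann = 1.375e6 N − 64210 N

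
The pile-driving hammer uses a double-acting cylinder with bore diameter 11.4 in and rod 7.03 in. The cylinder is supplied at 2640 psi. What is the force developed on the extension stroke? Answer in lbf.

F ≈ 2.69e5 lbf

Cap-side area A_cap = π/4 × (11.4 in)² = 102.1 in^2
F = P × A_cap = 2640 psi × A_cap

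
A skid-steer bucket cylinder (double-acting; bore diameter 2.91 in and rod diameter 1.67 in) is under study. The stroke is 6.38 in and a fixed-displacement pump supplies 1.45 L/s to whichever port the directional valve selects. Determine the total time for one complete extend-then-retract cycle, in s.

Cap-side area A_cap = π/4 × (2.91 in)² = 6.651 in^2
Rod-side annular area A_ann = π/4 × (2.91² − 1.67²) = 4.460 in^2
t_ext = A_cap·L/Q = 0.4795 s
t_ret = A_ann·L/Q = 0.3216 s
t_cycle = t_ext + t_ret

t ≈ 0.801 s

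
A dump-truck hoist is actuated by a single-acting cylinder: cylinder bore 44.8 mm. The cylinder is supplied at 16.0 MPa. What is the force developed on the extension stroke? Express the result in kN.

F ≈ 25.2 kN

Cap-side area A_cap = π/4 × (44.8 mm)² = 1576 mm^2
F = P × A_cap = 16.0 MPa × A_cap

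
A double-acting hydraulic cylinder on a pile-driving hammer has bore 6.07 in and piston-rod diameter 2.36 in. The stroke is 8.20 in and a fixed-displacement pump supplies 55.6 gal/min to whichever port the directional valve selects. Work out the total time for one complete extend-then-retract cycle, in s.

Cap-side area A_cap = π/4 × (6.07 in)² = 28.94 in^2
Rod-side annular area A_ann = π/4 × (6.07² − 2.36²) = 24.56 in^2
t_ext = A_cap·L/Q = 1.109 s
t_ret = A_ann·L/Q = 0.9410 s
t_cycle = t_ext + t_ret

t ≈ 2.05 s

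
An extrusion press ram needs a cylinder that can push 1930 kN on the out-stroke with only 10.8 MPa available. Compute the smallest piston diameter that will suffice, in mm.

Extension force acts on the full piston face: F = P × (π/4)D².
D = √(4F / (πP)) = √(4 × 1930 kN / (π × 10.8 MPa))

D ≈ 477 mm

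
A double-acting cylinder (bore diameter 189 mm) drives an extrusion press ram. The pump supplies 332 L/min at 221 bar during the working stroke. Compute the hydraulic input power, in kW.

Hydraulic power = P × Q

W ≈ 122 kW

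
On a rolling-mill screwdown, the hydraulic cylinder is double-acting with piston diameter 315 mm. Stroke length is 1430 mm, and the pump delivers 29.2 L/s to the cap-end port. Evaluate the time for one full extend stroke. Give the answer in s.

t ≈ 3.82 s

Cap-side area A_cap = π/4 × (315 mm)² = 77930 mm^2
Swept volume V = A × L; t = V / Q = A·L / Q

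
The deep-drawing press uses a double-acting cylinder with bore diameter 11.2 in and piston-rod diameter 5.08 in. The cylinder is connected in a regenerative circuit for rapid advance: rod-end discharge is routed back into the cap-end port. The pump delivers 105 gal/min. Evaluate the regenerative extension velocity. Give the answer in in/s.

v ≈ 19.9 in/s

In regeneration the rod-end outflow joins the pump flow into the cap end, so the net volume the pump must supply per unit advance equals the rod cross-section area.
Rod cross-section A_rod = π/4 × (5.08 in)² = 20.27 in^2
v = Q_pump / A_rod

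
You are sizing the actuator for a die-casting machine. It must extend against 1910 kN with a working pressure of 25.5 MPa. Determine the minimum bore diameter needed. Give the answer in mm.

Extension force acts on the full piston face: F = P × (π/4)D².
D = √(4F / (πP)) = √(4 × 1910 kN / (π × 25.5 MPa))

D ≈ 309 mm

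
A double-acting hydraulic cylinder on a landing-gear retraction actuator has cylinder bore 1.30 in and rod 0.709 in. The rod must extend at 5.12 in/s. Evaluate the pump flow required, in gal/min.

Q ≈ 1.77 gal/min

Cap-side area A_cap = π/4 × (1.30 in)² = 1.327 in^2
Q = A × v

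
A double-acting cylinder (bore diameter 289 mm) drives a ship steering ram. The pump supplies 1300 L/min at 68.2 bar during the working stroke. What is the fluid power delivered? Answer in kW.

W ≈ 148 kW

Hydraulic power = P × Q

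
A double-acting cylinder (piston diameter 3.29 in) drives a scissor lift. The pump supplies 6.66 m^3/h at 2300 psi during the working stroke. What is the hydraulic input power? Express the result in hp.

Hydraulic power = P × Q

W ≈ 39.3 hp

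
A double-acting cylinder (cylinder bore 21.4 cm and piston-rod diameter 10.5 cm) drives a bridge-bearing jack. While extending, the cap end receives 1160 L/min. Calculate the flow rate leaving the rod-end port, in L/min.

Q_out ≈ 881 L/min

Cap-side area A_cap = π/4 × (21.4 cm)² = 359.7 cm^2
Rod-side annular area A_ann = π/4 × (21.4² − 10.5²) = 273.1 cm^2
Piston speed v = Q_in/A_cap; rod-end outflow Q_out = v × A_ann = Q_in × A_ann/A_cap.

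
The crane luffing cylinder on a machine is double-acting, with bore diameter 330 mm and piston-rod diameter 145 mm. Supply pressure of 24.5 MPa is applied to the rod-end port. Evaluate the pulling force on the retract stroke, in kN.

Rod-side annular area A_ann = π/4 × (330² − 145²) = 69020 mm^2
On retraction the pressure acts on the annular area (bore minus rod).
F = P × A_ann

F ≈ 1690 kN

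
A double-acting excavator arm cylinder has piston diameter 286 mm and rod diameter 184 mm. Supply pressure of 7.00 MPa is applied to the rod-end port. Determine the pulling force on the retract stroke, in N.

F ≈ 2.64e5 N

Rod-side annular area A_ann = π/4 × (286² − 184²) = 37650 mm^2
On retraction the pressure acts on the annular area (bore minus rod).
F = P × A_ann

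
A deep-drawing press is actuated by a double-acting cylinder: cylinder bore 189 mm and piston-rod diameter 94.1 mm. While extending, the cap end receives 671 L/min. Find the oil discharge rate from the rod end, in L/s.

Cap-side area A_cap = π/4 × (189 mm)² = 28060 mm^2
Rod-side annular area A_ann = π/4 × (189² − 94.1²) = 21100 mm^2
Piston speed v = Q_in/A_cap; rod-end outflow Q_out = v × A_ann = Q_in × A_ann/A_cap.

Q_out ≈ 8.41 L/s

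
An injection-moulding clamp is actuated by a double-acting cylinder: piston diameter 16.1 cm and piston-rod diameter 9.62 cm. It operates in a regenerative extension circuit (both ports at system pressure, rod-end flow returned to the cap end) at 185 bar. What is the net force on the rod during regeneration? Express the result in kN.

F ≈ 134 kN

With equal pressure on both faces, forces on the annular region cancel; the net push is pressure × rod cross-section.
Rod cross-section A_rod = π/4 × (9.62 cm)² = 72.68 cm^2
F = P × A_rod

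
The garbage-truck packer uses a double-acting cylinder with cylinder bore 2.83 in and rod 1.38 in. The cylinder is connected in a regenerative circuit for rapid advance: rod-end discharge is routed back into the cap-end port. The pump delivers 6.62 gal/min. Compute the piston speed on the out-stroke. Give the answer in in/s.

v ≈ 17.0 in/s

In regeneration the rod-end outflow joins the pump flow into the cap end, so the net volume the pump must supply per unit advance equals the rod cross-section area.
Rod cross-section A_rod = π/4 × (1.38 in)² = 1.496 in^2
v = Q_pump / A_rod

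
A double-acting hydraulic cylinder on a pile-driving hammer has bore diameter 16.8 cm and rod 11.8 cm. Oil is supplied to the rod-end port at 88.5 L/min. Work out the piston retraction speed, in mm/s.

Rod-side annular area A_ann = π/4 × (16.8² − 11.8²) = 112.3 cm^2
Flow into the rod-end port fills the annular volume.
v = Q / A

v ≈ 131 mm/s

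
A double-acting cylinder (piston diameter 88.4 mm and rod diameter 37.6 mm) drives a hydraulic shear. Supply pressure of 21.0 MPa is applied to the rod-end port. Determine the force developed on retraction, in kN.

Rod-side annular area A_ann = π/4 × (88.4² − 37.6²) = 5027 mm^2
On retraction the pressure acts on the annular area (bore minus rod).
F = P × A_ann

F ≈ 106 kN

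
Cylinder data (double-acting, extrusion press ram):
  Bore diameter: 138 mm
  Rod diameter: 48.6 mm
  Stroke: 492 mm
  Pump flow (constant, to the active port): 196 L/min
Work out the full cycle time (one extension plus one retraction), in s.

Cap-side area A_cap = π/4 × (138 mm)² = 14960 mm^2
Rod-side annular area A_ann = π/4 × (138² − 48.6²) = 13100 mm^2
t_ext = A_cap·L/Q = 2.253 s
t_ret = A_ann·L/Q = 1.973 s
t_cycle = t_ext + t_ret

t ≈ 4.23 s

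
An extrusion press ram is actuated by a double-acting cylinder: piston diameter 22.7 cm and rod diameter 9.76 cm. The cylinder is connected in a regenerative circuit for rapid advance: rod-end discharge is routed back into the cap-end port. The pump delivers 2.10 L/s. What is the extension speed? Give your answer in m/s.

v ≈ 0.281 m/s

In regeneration the rod-end outflow joins the pump flow into the cap end, so the net volume the pump must supply per unit advance equals the rod cross-section area.
Rod cross-section A_rod = π/4 × (9.76 cm)² = 74.82 cm^2
v = Q_pump / A_rod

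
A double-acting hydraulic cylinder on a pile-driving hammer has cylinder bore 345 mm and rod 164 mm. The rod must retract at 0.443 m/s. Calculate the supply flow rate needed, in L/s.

Q ≈ 32.1 L/s

Rod-side annular area A_ann = π/4 × (345² − 164²) = 72360 mm^2
Q = A × v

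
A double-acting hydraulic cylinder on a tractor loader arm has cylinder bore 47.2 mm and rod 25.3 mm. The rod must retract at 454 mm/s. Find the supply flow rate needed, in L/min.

Rod-side annular area A_ann = π/4 × (47.2² − 25.3²) = 1247 mm^2
Q = A × v

Q ≈ 34.0 L/min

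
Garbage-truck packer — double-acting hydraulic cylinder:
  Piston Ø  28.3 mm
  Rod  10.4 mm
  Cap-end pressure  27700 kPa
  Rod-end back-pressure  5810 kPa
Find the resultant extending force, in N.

Cap-side area A_cap = π/4 × (28.3 mm)² = 629.0 mm^2
Rod-side annular area A_ann = π/4 × (28.3² − 10.4²) = 544.1 mm^2
Net thrust = P_cap·A_cap − P_rod·A_ann = 17420 N − 3161 N

F ≈ 14300 N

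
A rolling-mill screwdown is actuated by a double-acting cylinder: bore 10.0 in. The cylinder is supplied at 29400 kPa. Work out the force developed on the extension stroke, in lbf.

Cap-side area A_cap = π/4 × (10.0 in)² = 78.54 in^2
F = P × A_cap = 29400 kPa × A_cap

F ≈ 3.35e5 lbf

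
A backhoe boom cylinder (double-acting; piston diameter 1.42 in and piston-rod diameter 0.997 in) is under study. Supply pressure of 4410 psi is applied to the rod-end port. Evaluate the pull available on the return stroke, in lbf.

F ≈ 3540 lbf

Rod-side annular area A_ann = π/4 × (1.42² − 0.997²) = 0.8030 in^2
On retraction the pressure acts on the annular area (bore minus rod).
F = P × A_ann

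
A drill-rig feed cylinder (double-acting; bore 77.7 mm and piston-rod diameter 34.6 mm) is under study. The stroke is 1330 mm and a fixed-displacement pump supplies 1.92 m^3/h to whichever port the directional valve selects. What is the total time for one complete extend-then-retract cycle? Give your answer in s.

t ≈ 21.3 s

Cap-side area A_cap = π/4 × (77.7 mm)² = 4742 mm^2
Rod-side annular area A_ann = π/4 × (77.7² − 34.6²) = 3801 mm^2
t_ext = A_cap·L/Q = 11.82 s
t_ret = A_ann·L/Q = 9.480 s
t_cycle = t_ext + t_ret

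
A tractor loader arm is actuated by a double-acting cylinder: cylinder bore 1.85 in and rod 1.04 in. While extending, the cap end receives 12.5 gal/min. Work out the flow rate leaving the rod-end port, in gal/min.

Q_out ≈ 8.55 gal/min

Cap-side area A_cap = π/4 × (1.85 in)² = 2.688 in^2
Rod-side annular area A_ann = π/4 × (1.85² − 1.04²) = 1.839 in^2
Piston speed v = Q_in/A_cap; rod-end outflow Q_out = v × A_ann = Q_in × A_ann/A_cap.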